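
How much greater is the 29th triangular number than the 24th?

29·30/2 = 435 and 24·25/2 = 300.
Difference: 435 − 300 = 135.

135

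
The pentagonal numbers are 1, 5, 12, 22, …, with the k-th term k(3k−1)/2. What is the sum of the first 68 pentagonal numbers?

159528

Σ i(3i−1)/2 = (3Σi² − Σi) / 2 over i = 1..68.
Σi = 2346 and Σi² = 107134.
(3·107134 − 1·2346) / 2 = 319056/2 = 159528.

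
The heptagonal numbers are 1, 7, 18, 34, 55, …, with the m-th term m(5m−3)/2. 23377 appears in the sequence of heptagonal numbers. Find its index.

97

Set n(5n−3)/2 = 23377, giving 5n² − 3n − 46754 = 0.
The discriminant is 9 + 40·23377 = 935089, and √935089 = 967.
So n = (3 + 967) / 10 = 970/10 = 97.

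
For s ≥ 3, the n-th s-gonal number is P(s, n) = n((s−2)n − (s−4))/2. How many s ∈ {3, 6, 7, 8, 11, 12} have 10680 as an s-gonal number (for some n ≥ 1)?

s = 3: P(3, 145) = 10585 and P(3, 146) = 10731; 10680 is not s-gonal.
s = 6: P(6, 73) = 10585 and P(6, 74) = 10878; 10680 is not s-gonal.
s = 7: P(7, 65) = 10465 and P(7, 66) = 10791; 10680 is not s-gonal.
s = 8: P(8, 60) = 10680. ✓
s = 11: P(11, 49) = 10633 and P(11, 50) = 11075; 10680 is not s-gonal.
s = 12: P(12, 46) = 10396 and P(12, 47) = 10857; 10680 is not s-gonal.
Hits: s ∈ {8} → 1.

1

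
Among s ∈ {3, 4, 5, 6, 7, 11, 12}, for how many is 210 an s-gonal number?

2

s = 3: P(3, 20) = 210. ✓
s = 4: P(4, 14) = 196 and P(4, 15) = 225; 210 is not s-gonal.
s = 5: P(5, 12) = 210. ✓
s = 6: P(6, 10) = 190 and P(6, 11) = 231; 210 is not s-gonal.
s = 7: P(7, 9) = 189 and P(7, 10) = 235; 210 is not s-gonal.
s = 11: P(11, 7) = 196 and P(11, 8) = 260; 210 is not s-gonal.
s = 12: P(12, 6) = 156 and P(12, 7) = 217; 210 is not s-gonal.
Hits: s ∈ {3, 5} → 2.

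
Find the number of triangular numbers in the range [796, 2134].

25

The n-th triangular number is n(n+1)/2.
Smallest index with value ≥ 796: n = 40 (giving 820).
Largest index with value ≤ 2134: n = 64 (giving 2080).
Indices 40 through 64: 25 terms.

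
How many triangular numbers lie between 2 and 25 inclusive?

5

The n-th triangular number is n(n+1)/2.
Smallest index with value ≥ 2: n = 2 (giving 3).
Largest index with value ≤ 25: n = 6 (giving 21).
Indices 2 through 6: 5 terms.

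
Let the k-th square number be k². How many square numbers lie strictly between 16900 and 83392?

The n-th square number is n².
Smallest index with value > 16900: n = 131 (giving 17161).
Largest index with value < 83392: n = 288 (giving 82944).
Indices 131 through 288: 158 terms.

158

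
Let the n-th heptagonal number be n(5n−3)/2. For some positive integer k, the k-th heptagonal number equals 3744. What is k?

39

Set n(5n−3)/2 = 3744, giving 5n² − 3n − 7488 = 0.
The discriminant is 9 + 40·3744 = 149769, and √149769 = 387.
So n = (3 + 387) / 10 = 390/10 = 39.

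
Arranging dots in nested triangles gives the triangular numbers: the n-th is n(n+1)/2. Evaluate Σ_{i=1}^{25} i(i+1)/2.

Σ i(i+1)/2 = (Σi² + Σi) / 2 over i = 1..25.
Σi = 325 and Σi² = 5525.
(1·5525 + 1·325) / 2 = 5850/2 = 2925.

2925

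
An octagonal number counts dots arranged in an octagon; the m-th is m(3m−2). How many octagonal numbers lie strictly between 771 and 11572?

46

The n-th octagonal number is n(3n−2).
Smallest index with value > 771: n = 17 (giving 833).
Largest index with value < 11572: n = 62 (giving 11408).
Indices 17 through 62: 46 terms.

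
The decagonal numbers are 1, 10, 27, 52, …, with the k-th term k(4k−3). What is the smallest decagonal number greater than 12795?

Solve n(4n−3) > 12795 for integer n.
The largest n with value ≤ 12795 is 56 (since 12376 ≤ 12795 < 12825), so the first above is n = 57, value 12825.

12825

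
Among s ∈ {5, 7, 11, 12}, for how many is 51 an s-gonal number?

s = 5: P(5, 6) = 51. ✓
s = 7: P(7, 4) = 34 and P(7, 5) = 55; 51 is not s-gonal.
s = 11: P(11, 3) = 30 and P(11, 4) = 58; 51 is not s-gonal.
s = 12: P(12, 3) = 33 and P(12, 4) = 64; 51 is not s-gonal.
Hits: s ∈ {5} → 1.

1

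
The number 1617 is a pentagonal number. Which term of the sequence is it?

33

Set n(3n−1)/2 = 1617, giving 3n² − n − 3234 = 0.
The discriminant is 1 + 24·1617 = 38809, and √38809 = 197.
So n = (1 + 197) / 6 = 198/6 = 33.
Check: 33·(3·33 − 1)/2 = 1617. ✓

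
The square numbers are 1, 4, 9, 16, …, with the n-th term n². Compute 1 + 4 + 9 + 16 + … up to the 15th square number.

Σ_{i=1}^{15} i² = 15·16·31/6 = 1240.

1240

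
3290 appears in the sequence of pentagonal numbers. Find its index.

Set n(3n−1)/2 = 3290, giving 3n² − n − 6580 = 0.
The discriminant is 1 + 24·3290 = 78961, and √78961 = 281.
So n = (1 + 281) / 6 = 282/6 = 47.
Check: 47·(3·47 − 1)/2 = 3290. ✓

47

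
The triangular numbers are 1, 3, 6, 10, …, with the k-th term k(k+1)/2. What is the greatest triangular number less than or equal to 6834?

Solve n(n+1)/2 ≤ 6834 for integer n.
n = 116 gives 6786 ≤ 6834, while n = 117 gives 6903 > 6834; so the answer is 6786.

6786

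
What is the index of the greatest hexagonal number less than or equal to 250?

Solve n(2n−1) ≤ 250 for integer n.
n = 11 gives 231 ≤ 250, while n = 12 gives 276 > 250; so the answer is index 11.

11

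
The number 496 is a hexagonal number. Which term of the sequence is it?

16

Set n(2n−1) = 496, giving 2n² − n − 496 = 0.
So n = (1 + 63) / 4 = 64/4 = 16.
Check: 16·(2·16 − 1) = 496. ✓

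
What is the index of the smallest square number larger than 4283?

66

Solve n² > 4283 for integer n.
The largest n with value ≤ 4283 is 65 (since 4225 ≤ 4283 < 4356), so the first above is n = 66, value 4356.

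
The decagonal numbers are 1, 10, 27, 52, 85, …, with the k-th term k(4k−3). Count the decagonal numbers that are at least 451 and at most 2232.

14

The n-th decagonal number is n(4n−3).
Smallest index with value ≥ 451: n = 11 (giving 451).
Largest index with value ≤ 2232: n = 24 (giving 2232).
Indices 11 through 24: 14 terms.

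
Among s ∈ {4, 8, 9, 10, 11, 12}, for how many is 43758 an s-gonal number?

1

s = 4: P(4, 209) = 43681 and P(4, 210) = 44100; 43758 is not s-gonal.
s = 8: P(8, 121) = 43681 and P(8, 122) = 44408; 43758 is not s-gonal.
s = 9: P(9, 112) = 43624 and P(9, 113) = 44409; 43758 is not s-gonal.
s = 10: P(10, 104) = 42952 and P(10, 105) = 43785; 43758 is not s-gonal.
s = 11: P(11, 99) = 43758. ✓
s = 12: P(12, 93) = 42873 and P(12, 94) = 43804; 43758 is not s-gonal.
Hits: s ∈ {11} → 1.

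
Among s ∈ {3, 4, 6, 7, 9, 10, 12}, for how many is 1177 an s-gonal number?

1

s = 3: P(3, 48) = 1176 and P(3, 49) = 1225; 1177 is not s-gonal.
s = 4: P(4, 34) = 1156 and P(4, 35) = 1225; 1177 is not s-gonal.
s = 6: P(6, 24) = 1128 and P(6, 25) = 1225; 1177 is not s-gonal.
s = 7: P(7, 22) = 1177. ✓
s = 9: P(9, 18) = 1089 and P(9, 19) = 1216; 1177 is not s-gonal.
s = 10: P(10, 17) = 1105 and P(10, 18) = 1242; 1177 is not s-gonal.
s = 12: P(12, 15) = 1065 and P(12, 16) = 1216; 1177 is not s-gonal.
Hits: s ∈ {7} → 1.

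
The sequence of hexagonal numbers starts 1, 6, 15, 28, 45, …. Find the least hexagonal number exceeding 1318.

1326

Solve n(2n−1) > 1318 for integer n.
The largest n with value ≤ 1318 is 25 (since 1225 ≤ 1318 < 1326), so the first above is n = 26, value 1326.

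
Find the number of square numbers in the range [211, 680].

12

The n-th square number is n².
Smallest index with value ≥ 211: n = 15 (giving 225).
Largest index with value ≤ 680: n = 26 (giving 676).
Indices 15 through 26: 12 terms.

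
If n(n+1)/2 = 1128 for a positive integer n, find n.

Set n(n+1)/2 = 1128, giving n² + n − 2256 = 0.
The discriminant is 1 + 8·1128 = 9025, and √9025 = 95.
So n = (-1 + 95) / 2 = 94/2 = 47.
Check: 47·48/2 = 1128. ✓

47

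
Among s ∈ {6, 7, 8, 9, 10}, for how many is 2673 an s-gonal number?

1

s = 6: P(6, 36) = 2556 and P(6, 37) = 2701; 2673 is not s-gonal.
s = 7: P(7, 33) = 2673. ✓
s = 8: P(8, 30) = 2640 and P(8, 31) = 2821; 2673 is not s-gonal.
s = 9: P(9, 27) = 2484 and P(9, 28) = 2674; 2673 is not s-gonal.
s = 10: P(10, 26) = 2626 and P(10, 27) = 2835; 2673 is not s-gonal.
Hits: s ∈ {7} → 1.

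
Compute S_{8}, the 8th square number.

64

The 8th square number is n² with n = 8.
8² = 64.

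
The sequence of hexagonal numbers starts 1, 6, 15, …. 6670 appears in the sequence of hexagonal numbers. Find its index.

Set n(2n−1) = 6670, giving 2n² − n − 6670 = 0.
So n = (1 + 231) / 4 = 232/4 = 58.
Check: 58·(2·58 − 1) = 6670. ✓

58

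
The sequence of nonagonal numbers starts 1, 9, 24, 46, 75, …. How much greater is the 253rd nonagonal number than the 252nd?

Consecutive nonagonal numbers differ by 7n − 6: here 7·253 − 6 = 1765.

1765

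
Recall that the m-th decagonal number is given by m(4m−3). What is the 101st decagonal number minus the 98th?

2379

101·(4·101 − 3) = 40501 and 98·(4·98 − 3) = 38122.
Difference: 40501 − 38122 = 2379.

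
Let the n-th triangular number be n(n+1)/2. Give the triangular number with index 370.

The 370th triangular number is n(n+1)/2 with n = 370.
370·371/2 = 137270/2 = 68635.

68635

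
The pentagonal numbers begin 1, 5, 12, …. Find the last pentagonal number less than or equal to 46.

Solve n(3n−1)/2 ≤ 46 for integer n.
n = 5 gives 35 ≤ 46, while n = 6 gives 51 > 46; so the answer is 35.

35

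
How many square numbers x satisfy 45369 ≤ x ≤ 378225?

403

The n-th square number is n².
Smallest index with value ≥ 45369: n = 213 (giving 45369).
Largest index with value ≤ 378225: n = 615 (giving 378225).
Indices 213 through 615: 403 terms.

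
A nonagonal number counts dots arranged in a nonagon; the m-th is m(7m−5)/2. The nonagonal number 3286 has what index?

31

Set n(7n−5)/2 = 3286, giving 7n² − 5n − 6572 = 0.
The discriminant is 25 + 56·3286 = 184041, and √184041 = 429.
So n = (5 + 429) / 14 = 434/14 = 31.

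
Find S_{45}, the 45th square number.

The 45th square number is n² with n = 45.
45² = 2025.

2025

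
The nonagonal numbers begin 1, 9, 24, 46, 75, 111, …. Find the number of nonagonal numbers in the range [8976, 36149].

51

The n-th nonagonal number is n(7n−5)/2.
Smallest index with value ≥ 8976: n = 51 (giving 8976).
Largest index with value ≤ 36149: n = 101 (giving 35451).
Indices 51 through 101: 51 terms.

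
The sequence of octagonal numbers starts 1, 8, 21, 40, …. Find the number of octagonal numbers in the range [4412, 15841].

The n-th octagonal number is n(3n−2).
Smallest index with value ≥ 4412: n = 39 (giving 4485).
Largest index with value ≤ 15841: n = 73 (giving 15841).
Indices 39 through 73: 35 terms.

35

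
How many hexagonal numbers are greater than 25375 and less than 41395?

The n-th hexagonal number is n(2n−1).
Smallest index with value > 25375: n = 113 (giving 25425).
Largest index with value < 41395: n = 144 (giving 41328).
Indices 113 through 144: 32 terms.

32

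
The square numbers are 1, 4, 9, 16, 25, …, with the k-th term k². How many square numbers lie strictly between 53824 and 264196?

281

The n-th square number is n².
Smallest index with value > 53824: n = 233 (giving 54289).
Largest index with value < 264196: n = 513 (giving 263169).
Indices 233 through 513: 281 terms.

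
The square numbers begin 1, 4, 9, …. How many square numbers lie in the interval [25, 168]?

The n-th square number is n².
Smallest index with value ≥ 25: n = 5 (giving 25).
Largest index with value ≤ 168: n = 12 (giving 144).
Indices 5 through 12: 8 terms.

8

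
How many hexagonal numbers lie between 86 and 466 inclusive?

The n-th hexagonal number is n(2n−1).
Smallest index with value ≥ 86: n = 7 (giving 91).
Largest index with value ≤ 466: n = 15 (giving 435).
Indices 7 through 15: 9 terms.

9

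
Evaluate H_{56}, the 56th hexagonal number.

The 56th hexagonal number is n(2n−1) with n = 56.
56·(2·56 − 1) = 56·111 = 6216.

6216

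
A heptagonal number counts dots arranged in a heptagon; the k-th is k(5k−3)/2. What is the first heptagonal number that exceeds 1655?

1782

Solve n(5n−3)/2 > 1655 for integer n.
The largest n with value ≤ 1655 is 26 (since 1651 ≤ 1655 < 1782), so the first above is n = 27, value 1782.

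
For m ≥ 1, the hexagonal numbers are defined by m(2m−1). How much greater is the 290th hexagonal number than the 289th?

Consecutive hexagonal numbers differ by 4n − 3: here 4·290 − 3 = 1157.

1157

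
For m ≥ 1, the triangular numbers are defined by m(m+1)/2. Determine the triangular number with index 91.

4186

The 91st triangular number is n(n+1)/2 with n = 91.
91·92/2 = 8372/2 = 4186.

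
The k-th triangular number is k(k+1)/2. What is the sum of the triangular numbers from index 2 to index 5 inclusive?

Σ i(i+1)/2 = (Σi² + Σi) / 2 over i = 2..5.
Σi = 15 − 1 = 14 and Σi² = 55 − 1 = 54.
(1·54 + 1·14) / 2 = 68/2 = 34.

34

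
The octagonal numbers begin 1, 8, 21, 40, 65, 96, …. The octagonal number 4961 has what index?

Set n(3n−2) = 4961, giving 3n² − 2n − 4961 = 0.
So n = (2 + 244) / 6 = 246/6 = 41.

41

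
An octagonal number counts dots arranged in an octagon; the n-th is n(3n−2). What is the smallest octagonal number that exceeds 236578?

238008

Solve n(3n−2) > 236578 for integer n.
The largest n with value ≤ 236578 is 281 (since 236321 ≤ 236578 < 238008), so the first above is n = 282, value 238008.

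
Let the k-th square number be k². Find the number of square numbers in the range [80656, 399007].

The n-th square number is n².
Smallest index with value ≥ 80656: n = 284 (giving 80656).
Largest index with value ≤ 399007: n = 631 (giving 398161).
Indices 284 through 631: 348 terms.

348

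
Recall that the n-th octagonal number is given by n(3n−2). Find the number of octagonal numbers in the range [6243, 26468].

49

The n-th octagonal number is n(3n−2).
Smallest index with value ≥ 6243: n = 46 (giving 6256).
Largest index with value ≤ 26468: n = 94 (giving 26320).
Indices 46 through 94: 49 terms.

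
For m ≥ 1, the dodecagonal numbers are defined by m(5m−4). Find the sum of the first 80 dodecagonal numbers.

856440

Σ i(5i−4) = 5Σi² − 4Σi over i = 1..80.
Σi = 3240 and Σi² = 173880.
5·173880 − 4·3240 = 856440.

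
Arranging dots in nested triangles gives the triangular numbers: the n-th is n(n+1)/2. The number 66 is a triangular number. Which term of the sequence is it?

Set n(n+1)/2 = 66, giving n² + n − 132 = 0.
The discriminant is 1 + 8·66 = 529, and √529 = 23.
So n = (-1 + 23) / 2 = 22/2 = 11.
Check: 11·12/2 = 66. ✓

11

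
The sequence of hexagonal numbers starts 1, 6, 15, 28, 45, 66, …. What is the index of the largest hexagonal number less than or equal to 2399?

Solve n(2n−1) ≤ 2399 for integer n.
n = 34 gives 2278 ≤ 2399, while n = 35 gives 2415 > 2399; so the answer is index 34.

34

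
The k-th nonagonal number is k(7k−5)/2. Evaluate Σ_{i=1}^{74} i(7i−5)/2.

Σ i(7i−5)/2 = (7Σi² − 5Σi) / 2 over i = 1..74.
Σi = 2775 and Σi² = 137825.
(7·137825 − 5·2775) / 2 = 950900/2 = 475450.

475450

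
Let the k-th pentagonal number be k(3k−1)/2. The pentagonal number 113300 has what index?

Set n(3n−1)/2 = 113300, giving 3n² − n − 226600 = 0.
So n = (1 + 1649) / 6 = 1650/6 = 275.

275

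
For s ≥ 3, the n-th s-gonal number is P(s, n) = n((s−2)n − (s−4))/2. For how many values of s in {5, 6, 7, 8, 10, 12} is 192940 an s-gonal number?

s = 5: P(5, 358) = 192067 and P(5, 359) = 193142; 192940 is not s-gonal.
s = 6: P(6, 310) = 191890 and P(6, 311) = 193131; 192940 is not s-gonal.
s = 7: P(7, 278) = 192793 and P(7, 279) = 194184; 192940 is not s-gonal.
s = 8: P(8, 253) = 191521 and P(8, 254) = 193040; 192940 is not s-gonal.
s = 10: P(10, 220) = 192940. ✓
s = 12: P(12, 196) = 191296 and P(12, 197) = 193257; 192940 is not s-gonal.
Hits: s ∈ {10} → 1.

1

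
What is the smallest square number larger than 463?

Solve n² > 463 for integer n.
The largest n with value ≤ 463 is 21 (since 441 ≤ 463 < 484), so the first above is n = 22, value 484.

484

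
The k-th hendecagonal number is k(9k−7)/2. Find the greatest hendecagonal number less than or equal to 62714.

62245

Solve n(9n−7)/2 ≤ 62714 for integer n.
n = 118 gives 62245 ≤ 62714, while n = 119 gives 63308 > 62714; so the answer is 62245.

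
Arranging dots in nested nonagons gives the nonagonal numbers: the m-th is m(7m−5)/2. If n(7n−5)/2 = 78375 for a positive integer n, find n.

150

Set n(7n−5)/2 = 78375, giving 7n² − 5n − 156750 = 0.
The discriminant is 25 + 56·78375 = 4389025, and √4389025 = 2095.
So n = (5 + 2095) / 14 = 2100/14 = 150.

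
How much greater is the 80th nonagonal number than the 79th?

554

Consecutive nonagonal numbers differ by 7n − 6: here 7·80 − 6 = 554.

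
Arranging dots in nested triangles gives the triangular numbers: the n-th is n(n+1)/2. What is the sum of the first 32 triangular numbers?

Σ i(i+1)/2 = (Σi² + Σi) / 2 over i = 1..32.
Σi = 528 and Σi² = 11440.
(1·11440 + 1·528) / 2 = 11968/2 = 5984.

5984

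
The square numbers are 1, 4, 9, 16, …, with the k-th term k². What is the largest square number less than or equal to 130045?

129600

Solve n² ≤ 130045 for integer n.
n = 360 gives 129600 ≤ 130045, while n = 361 gives 130321 > 130045; so the answer is 129600.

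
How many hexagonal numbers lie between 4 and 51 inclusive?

4

The n-th hexagonal number is n(2n−1).
Smallest index with value ≥ 4: n = 2 (giving 6).
Largest index with value ≤ 51: n = 5 (giving 45).
Indices 2 through 5: 4 terms.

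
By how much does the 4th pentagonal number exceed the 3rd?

Consecutive pentagonal numbers differ by 3n − 2: here 3·4 − 2 = 10.

10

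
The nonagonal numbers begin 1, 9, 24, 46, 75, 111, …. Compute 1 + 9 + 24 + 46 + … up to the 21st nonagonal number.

11011

Σ i(7i−5)/2 = (7Σi² − 5Σi) / 2 over i = 1..21.
Σi = 231 and Σi² = 3311.
(7·3311 − 5·231) / 2 = 22022/2 = 11011.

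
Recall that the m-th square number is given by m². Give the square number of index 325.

105625

The 325th square number is n² with n = 325.
325² = 105625.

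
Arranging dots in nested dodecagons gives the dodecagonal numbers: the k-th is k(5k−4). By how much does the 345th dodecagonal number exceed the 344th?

Consecutive dodecagonal numbers differ by 10n − 9: here 10·345 − 9 = 3441.

3441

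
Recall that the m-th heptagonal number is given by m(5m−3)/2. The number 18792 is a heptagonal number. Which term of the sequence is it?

87

Set n(5n−3)/2 = 18792, giving 5n² − 3n − 37584 = 0.
The discriminant is 9 + 40·18792 = 751689, and √751689 = 867.
So n = (3 + 867) / 10 = 870/10 = 87.
Check: 87·(5·87 − 3)/2 = 18792. ✓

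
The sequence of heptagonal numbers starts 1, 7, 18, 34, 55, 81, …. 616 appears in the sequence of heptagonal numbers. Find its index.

16

Set n(5n−3)/2 = 616, giving 5n² − 3n − 1232 = 0.
So n = (3 + 157) / 10 = 160/10 = 16.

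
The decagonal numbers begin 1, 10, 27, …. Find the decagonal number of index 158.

99382

The 158th decagonal number is n(4n−3) with n = 158.
158·(4·158 − 3) = 158·629 = 99382.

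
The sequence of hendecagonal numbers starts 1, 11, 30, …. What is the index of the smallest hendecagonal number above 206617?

215

Solve n(9n−7)/2 > 206617 for integer n.
The largest n with value ≤ 206617 is 214 (since 205333 ≤ 206617 < 207260), so the first above is n = 215, value 207260.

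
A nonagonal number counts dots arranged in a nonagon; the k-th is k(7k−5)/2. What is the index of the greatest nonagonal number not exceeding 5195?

38

Solve n(7n−5)/2 ≤ 5195 for integer n.
n = 38 gives 4959 ≤ 5195, while n = 39 gives 5226 > 5195; so the answer is index 38.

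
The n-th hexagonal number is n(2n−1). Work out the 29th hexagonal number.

1653

The 29th hexagonal number is n(2n−1) with n = 29.
29·(2·29 − 1) = 29·57 = 1653.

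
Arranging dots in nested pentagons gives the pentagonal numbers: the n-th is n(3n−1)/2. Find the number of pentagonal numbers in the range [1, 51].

6

The n-th pentagonal number is n(3n−1)/2.
Smallest index with value ≥ 1: n = 1 (giving 1).
Largest index with value ≤ 51: n = 6 (giving 51).
Indices 1 through 6: 6 terms.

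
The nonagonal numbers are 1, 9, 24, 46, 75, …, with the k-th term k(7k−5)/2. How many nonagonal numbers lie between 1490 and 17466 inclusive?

51

The n-th nonagonal number is n(7n−5)/2.
Smallest index with value ≥ 1490: n = 21 (giving 1491).
Largest index with value ≤ 17466: n = 71 (giving 17466).
Indices 21 through 71: 51 terms.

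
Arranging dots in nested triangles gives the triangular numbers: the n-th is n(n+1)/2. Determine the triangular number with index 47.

The 47th triangular number is n(n+1)/2 with n = 47.
47·48/2 = 2256/2 = 1128.

1128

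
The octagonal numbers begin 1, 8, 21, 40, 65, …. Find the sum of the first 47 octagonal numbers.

104904

Σ i(3i−2) = 3Σi² − 2Σi over i = 1..47.
Σi = 1128 and Σi² = 35720.
3·35720 − 2·1128 = 104904.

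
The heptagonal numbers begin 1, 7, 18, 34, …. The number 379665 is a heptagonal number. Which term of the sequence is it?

Set n(5n−3)/2 = 379665, giving 5n² − 3n − 759330 = 0.
So n = (3 + 3897) / 10 = 3900/10 = 390.
Check: 390·(5·390 − 3)/2 = 379665. ✓

390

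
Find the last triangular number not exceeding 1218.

1176

Solve n(n+1)/2 ≤ 1218 for integer n.
n = 48 gives 1176 ≤ 1218, while n = 49 gives 1225 > 1218; so the answer is 1176.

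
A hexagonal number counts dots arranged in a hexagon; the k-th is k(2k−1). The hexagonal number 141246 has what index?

266

Set n(2n−1) = 141246, giving 2n² − n − 141246 = 0.
So n = (1 + 1063) / 4 = 1064/4 = 266.
Check: 266·(2·266 − 1) = 141246. ✓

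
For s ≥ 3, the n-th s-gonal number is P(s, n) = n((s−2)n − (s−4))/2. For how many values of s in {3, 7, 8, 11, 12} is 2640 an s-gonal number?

1

s = 3: P(3, 72) = 2628 and P(3, 73) = 2701; 2640 is not s-gonal.
s = 7: P(7, 32) = 2512 and P(7, 33) = 2673; 2640 is not s-gonal.
s = 8: P(8, 30) = 2640. ✓
s = 11: P(11, 24) = 2508 and P(11, 25) = 2725; 2640 is not s-gonal.
s = 12: P(12, 23) = 2553 and P(12, 24) = 2784; 2640 is not s-gonal.
Hits: s ∈ {8} → 1.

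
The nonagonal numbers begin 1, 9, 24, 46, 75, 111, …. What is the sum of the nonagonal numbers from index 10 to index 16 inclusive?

4011

Σ i(7i−5)/2 = (7Σi² − 5Σi) / 2 over i = 10..16.
Σi = 136 − 45 = 91 and Σi² = 1496 − 285 = 1211.
(7·1211 − 5·91) / 2 = 8022/2 = 4011.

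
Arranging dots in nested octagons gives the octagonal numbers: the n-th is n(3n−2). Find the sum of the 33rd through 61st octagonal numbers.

195547

Σ i(3i−2) = 3Σi² − 2Σi over i = 33..61.
Σi = 1891 − 528 = 1363 and Σi² = 77531 − 11440 = 66091.
3·66091 − 2·1363 = 195547.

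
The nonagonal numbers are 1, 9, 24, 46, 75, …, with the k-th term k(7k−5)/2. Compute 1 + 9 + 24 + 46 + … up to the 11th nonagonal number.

1606

Σ i(7i−5)/2 = (7Σi² − 5Σi) / 2 over i = 1..11.
Σi = 66 and Σi² = 506.
(7·506 − 5·66) / 2 = 3212/2 = 1606.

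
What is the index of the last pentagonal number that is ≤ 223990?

386

Solve n(3n−1)/2 ≤ 223990 for integer n.
n = 386 gives 223301 ≤ 223990, while n = 387 gives 224460 > 223990; so the answer is index 386.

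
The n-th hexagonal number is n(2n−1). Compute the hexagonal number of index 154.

47278

154·(2·154 − 1) = 154·307 = 47278.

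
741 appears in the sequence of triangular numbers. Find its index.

Set n(n+1)/2 = 741, giving n² + n − 1482 = 0.
The discriminant is 1 + 8·741 = 5929, and √5929 = 77.
So n = (-1 + 77) / 2 = 76/2 = 38.
Check: 38·39/2 = 741. ✓

38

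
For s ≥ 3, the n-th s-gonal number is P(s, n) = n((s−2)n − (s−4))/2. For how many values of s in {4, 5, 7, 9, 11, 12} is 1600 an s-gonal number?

1

s = 4: P(4, 40) = 1600. ✓
s = 5: P(5, 32) = 1520 and P(5, 33) = 1617; 1600 is not s-gonal.
s = 7: P(7, 25) = 1525 and P(7, 26) = 1651; 1600 is not s-gonal.
s = 9: P(9, 21) = 1491 and P(9, 22) = 1639; 1600 is not s-gonal.
s = 11: P(11, 19) = 1558 and P(11, 20) = 1730; 1600 is not s-gonal.
s = 12: P(12, 18) = 1548 and P(12, 19) = 1729; 1600 is not s-gonal.
Hits: s ∈ {4} → 1.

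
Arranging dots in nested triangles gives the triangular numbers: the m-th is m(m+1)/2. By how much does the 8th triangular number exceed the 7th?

8

Consecutive triangular numbers differ by n: T_{8} − T_{7} = 8.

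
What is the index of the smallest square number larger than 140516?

Solve n² > 140516 for integer n.
The largest n with value ≤ 140516 is 374 (since 139876 ≤ 140516 < 140625), so the first above is n = 375, value 140625.

375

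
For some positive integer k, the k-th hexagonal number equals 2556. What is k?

36

Set n(2n−1) = 2556, giving 2n² − n − 2556 = 0.
So n = (1 + 143) / 4 = 144/4 = 36.
Check: 36·(2·36 − 1) = 2556. ✓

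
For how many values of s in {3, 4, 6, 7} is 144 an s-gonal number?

1

s = 3: P(3, 16) = 136 and P(3, 17) = 153; 144 is not s-gonal.
s = 4: P(4, 12) = 144. ✓
s = 6: P(6, 8) = 120 and P(6, 9) = 153; 144 is not s-gonal.
s = 7: P(7, 7) = 112 and P(7, 8) = 148; 144 is not s-gonal.
Hits: s ∈ {4} → 1.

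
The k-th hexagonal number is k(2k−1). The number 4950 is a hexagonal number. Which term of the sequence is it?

Set n(2n−1) = 4950, giving 2n² − n − 4950 = 0.
So n = (1 + 199) / 4 = 200/4 = 50.

50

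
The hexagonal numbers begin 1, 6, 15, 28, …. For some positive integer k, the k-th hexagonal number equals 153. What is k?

Set n(2n−1) = 153, giving 2n² − n − 153 = 0.
The discriminant is 1 + 8·153 = 1225, and √1225 = 35.
So n = (1 + 35) / 4 = 36/4 = 9.

9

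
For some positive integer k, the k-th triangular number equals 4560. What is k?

95

Set n(n+1)/2 = 4560, giving n² + n − 9120 = 0.
The discriminant is 1 + 8·4560 = 36481, and √36481 = 191.
So n = (-1 + 191) / 2 = 190/2 = 95.
Check: 95·96/2 = 4560. ✓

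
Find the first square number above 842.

900

Solve n² > 842 for integer n.
The largest n with value ≤ 842 is 29 (since 841 ≤ 842 < 900), so the first above is n = 30, value 900.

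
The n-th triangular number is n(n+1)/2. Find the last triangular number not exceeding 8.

Solve n(n+1)/2 ≤ 8 for integer n.
n = 3 gives 6 ≤ 8, while n = 4 gives 10 > 8; so the answer is 6.

6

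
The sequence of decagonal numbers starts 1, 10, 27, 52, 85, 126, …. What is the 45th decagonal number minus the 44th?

Consecutive decagonal numbers differ by 8n − 7: here 8·45 − 7 = 353.

353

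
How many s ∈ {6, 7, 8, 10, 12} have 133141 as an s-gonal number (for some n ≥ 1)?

s = 6: P(6, 258) = 132870 and P(6, 259) = 133903; 133141 is not s-gonal.
s = 7: P(7, 231) = 133056 and P(7, 232) = 134212; 133141 is not s-gonal.
s = 8: P(8, 211) = 133141. ✓
s = 10: P(10, 182) = 131950 and P(10, 183) = 133407; 133141 is not s-gonal.
s = 12: P(12, 163) = 132193 and P(12, 164) = 133824; 133141 is not s-gonal.
Hits: s ∈ {8} → 1.

1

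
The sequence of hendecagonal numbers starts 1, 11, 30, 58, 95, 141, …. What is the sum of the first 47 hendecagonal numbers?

Σ i(9i−7)/2 = (9Σi² − 7Σi) / 2 over i = 1..47.
Σi = 1128 and Σi² = 35720.
(9·35720 − 7·1128) / 2 = 313584/2 = 156792.

156792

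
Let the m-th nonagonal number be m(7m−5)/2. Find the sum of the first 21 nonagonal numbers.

Σ i(7i−5)/2 = (7Σi² − 5Σi) / 2 over i = 1..21.
Σi = 231 and Σi² = 3311.
(7·3311 − 5·231) / 2 = 22022/2 = 11011.

11011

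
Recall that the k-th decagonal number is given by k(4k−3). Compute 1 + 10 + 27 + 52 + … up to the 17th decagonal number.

6681

Σ i(4i−3) = 4Σi² − 3Σi over i = 1..17.
Σi = 153 and Σi² = 1785.
4·1785 − 3·153 = 6681.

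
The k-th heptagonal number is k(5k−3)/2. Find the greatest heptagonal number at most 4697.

4558

Solve n(5n−3)/2 ≤ 4697 for integer n.
n = 43 gives 4558 ≤ 4697, while n = 44 gives 4774 > 4697; so the answer is 4558.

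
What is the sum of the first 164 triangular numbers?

748660

Σ i(i+1)/2 = (Σi² + Σi) / 2 over i = 1..164.
Σi = 13530 and Σi² = 1483790.
(1·1483790 + 1·13530) / 2 = 1497320/2 = 748660.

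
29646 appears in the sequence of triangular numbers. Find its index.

Set n(n+1)/2 = 29646, giving n² + n − 59292 = 0.
So n = (-1 + 487) / 2 = 486/2 = 243.

243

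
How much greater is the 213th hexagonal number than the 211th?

1694

213·(2·213 − 1) = 90525 and 211·(2·211 − 1) = 88831.
Difference: 90525 − 88831 = 1694.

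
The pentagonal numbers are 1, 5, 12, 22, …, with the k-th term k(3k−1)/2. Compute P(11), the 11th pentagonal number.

The 11th pentagonal number is n(3n−1)/2 with n = 11.
11·(3·11 − 1)/2 = 11·32/2 = 11·16 = 176.

176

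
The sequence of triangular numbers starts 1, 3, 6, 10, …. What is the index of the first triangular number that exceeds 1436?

Solve n(n+1)/2 > 1436 for integer n.
The largest n with value ≤ 1436 is 53 (since 1431 ≤ 1436 < 1485), so the first above is n = 54, value 1485.

54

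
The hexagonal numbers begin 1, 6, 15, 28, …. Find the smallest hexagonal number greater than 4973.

5151

Solve n(2n−1) > 4973 for integer n.
The largest n with value ≤ 4973 is 50 (since 4950 ≤ 4973 < 5151), so the first above is n = 51, value 5151.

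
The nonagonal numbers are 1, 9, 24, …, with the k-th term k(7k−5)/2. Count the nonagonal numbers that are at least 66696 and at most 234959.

121

The n-th nonagonal number is n(7n−5)/2.
Smallest index with value ≥ 66696: n = 139 (giving 67276).
Largest index with value ≤ 234959: n = 259 (giving 234136).
Indices 139 through 259: 121 terms.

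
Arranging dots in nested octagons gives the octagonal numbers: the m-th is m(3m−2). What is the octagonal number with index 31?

The 31st octagonal number is n(3n−2) with n = 31.
31·(3·31 − 2) = 31·91 = 2821.

2821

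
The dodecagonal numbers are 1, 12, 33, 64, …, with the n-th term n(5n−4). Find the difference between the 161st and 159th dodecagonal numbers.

3192

161·(5·161 − 4) = 128961 and 159·(5·159 − 4) = 125769.
Difference: 128961 − 125769 = 3192.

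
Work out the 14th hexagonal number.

378

The 14th hexagonal number is n(2n−1) with n = 14.
14·(2·14 − 1) = 14·27 = 378.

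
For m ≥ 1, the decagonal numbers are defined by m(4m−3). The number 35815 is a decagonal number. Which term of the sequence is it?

95

Set n(4n−3) = 35815, giving 4n² − 3n − 35815 = 0.
The discriminant is 9 + 16·35815 = 573049, and √573049 = 757.
So n = (3 + 757) / 8 = 760/8 = 95.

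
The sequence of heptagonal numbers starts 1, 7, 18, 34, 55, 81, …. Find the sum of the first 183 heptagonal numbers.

5123756

Σ i(5i−3)/2 = (5Σi² − 3Σi) / 2 over i = 1..183.
Σi = 16836 and Σi² = 2059604.
(5·2059604 − 3·16836) / 2 = 10247512/2 = 5123756.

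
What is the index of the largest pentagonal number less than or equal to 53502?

189

Solve n(3n−1)/2 ≤ 53502 for integer n.
n = 189 gives 53487 ≤ 53502, while n = 190 gives 54055 > 53502; so the answer is index 189.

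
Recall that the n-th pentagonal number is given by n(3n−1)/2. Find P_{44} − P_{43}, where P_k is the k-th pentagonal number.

Consecutive pentagonal numbers differ by 3n − 2: here 3·44 − 2 = 130.

130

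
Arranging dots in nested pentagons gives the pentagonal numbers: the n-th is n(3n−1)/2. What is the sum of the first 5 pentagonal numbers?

Σ i(3i−1)/2 = (3Σi² − Σi) / 2 over i = 1..5.
Σi = 15 and Σi² = 55.
(3·55 − 1·15) / 2 = 150/2 = 75.

75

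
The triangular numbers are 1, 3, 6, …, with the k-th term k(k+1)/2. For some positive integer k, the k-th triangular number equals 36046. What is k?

268

Set n(n+1)/2 = 36046, giving n² + n − 72092 = 0.
So n = (-1 + 537) / 2 = 536/2 = 268.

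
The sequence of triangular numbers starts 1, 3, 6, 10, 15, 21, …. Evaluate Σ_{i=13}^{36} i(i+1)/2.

8072

Σ i(i+1)/2 = (Σi² + Σi) / 2 over i = 13..36.
Σi = 666 − 78 = 588 and Σi² = 16206 − 650 = 15556.
(1·15556 + 1·588) / 2 = 16144/2 = 8072.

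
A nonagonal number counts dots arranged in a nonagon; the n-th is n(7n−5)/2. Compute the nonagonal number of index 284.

281586

284·(7·284 − 5)/2 = 284·1983/2 = 281586.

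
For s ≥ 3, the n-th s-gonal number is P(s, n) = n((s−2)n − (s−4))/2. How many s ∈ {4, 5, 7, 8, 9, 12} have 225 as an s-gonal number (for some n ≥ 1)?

2

s = 4: P(4, 15) = 225. ✓
s = 5: P(5, 12) = 210 and P(5, 13) = 247; 225 is not s-gonal.
s = 7: P(7, 9) = 189 and P(7, 10) = 235; 225 is not s-gonal.
s = 8: P(8, 9) = 225. ✓
s = 9: P(9, 8) = 204 and P(9, 9) = 261; 225 is not s-gonal.
s = 12: P(12, 7) = 217 and P(12, 8) = 288; 225 is not s-gonal.
Hits: s ∈ {4, 8} → 2.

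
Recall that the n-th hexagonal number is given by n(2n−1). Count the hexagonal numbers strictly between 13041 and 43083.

66

The n-th hexagonal number is n(2n−1).
Smallest index with value > 13041: n = 82 (giving 13366).
Largest index with value < 43083: n = 147 (giving 43071).
Indices 82 through 147: 66 terms.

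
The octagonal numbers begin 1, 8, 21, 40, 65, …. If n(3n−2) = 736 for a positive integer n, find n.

Set n(3n−2) = 736, giving 3n² − 2n − 736 = 0.
The discriminant is 4 + 12·736 = 8836, and √8836 = 94.
So n = (2 + 94) / 6 = 96/6 = 16.

16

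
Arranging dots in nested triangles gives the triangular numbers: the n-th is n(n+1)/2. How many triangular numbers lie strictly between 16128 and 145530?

359

The n-th triangular number is n(n+1)/2.
Smallest index with value > 16128: n = 180 (giving 16290).
Largest index with value < 145530: n = 538 (giving 144991).
Indices 180 through 538: 359 terms.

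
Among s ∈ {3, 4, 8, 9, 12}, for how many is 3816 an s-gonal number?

1

s = 3: P(3, 86) = 3741 and P(3, 87) = 3828; 3816 is not s-gonal.
s = 4: P(4, 61) = 3721 and P(4, 62) = 3844; 3816 is not s-gonal.
s = 8: P(8, 36) = 3816. ✓
s = 9: P(9, 33) = 3729 and P(9, 34) = 3961; 3816 is not s-gonal.
s = 12: P(12, 28) = 3808 and P(12, 29) = 4089; 3816 is not s-gonal.
Hits: s ∈ {8} → 1.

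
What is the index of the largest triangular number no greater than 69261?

Solve n(n+1)/2 ≤ 69261 for integer n.
n = 371 gives 69006 ≤ 69261, while n = 372 gives 69378 > 69261; so the answer is index 371.

371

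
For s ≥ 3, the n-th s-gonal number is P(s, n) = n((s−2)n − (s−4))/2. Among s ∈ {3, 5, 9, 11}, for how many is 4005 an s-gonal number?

1

s = 3: P(3, 89) = 4005. ✓
s = 5: P(5, 51) = 3876 and P(5, 52) = 4030; 4005 is not s-gonal.
s = 9: P(9, 34) = 3961 and P(9, 35) = 4200; 4005 is not s-gonal.
s = 11: P(11, 30) = 3945 and P(11, 31) = 4216; 4005 is not s-gonal.
Hits: s ∈ {3} → 1.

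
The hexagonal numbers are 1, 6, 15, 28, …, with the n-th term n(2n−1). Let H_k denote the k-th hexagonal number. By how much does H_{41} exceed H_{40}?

Consecutive hexagonal numbers differ by 4n − 3: here 4·41 − 3 = 161.

161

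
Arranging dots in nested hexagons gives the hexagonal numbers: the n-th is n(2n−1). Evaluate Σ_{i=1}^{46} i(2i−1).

65941

Σ i(2i−1) = 2Σi² − Σi over i = 1..46.
Σi = 1081 and Σi² = 33511.
2·33511 − 1·1081 = 65941.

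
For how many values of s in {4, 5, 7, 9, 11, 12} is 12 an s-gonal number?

2

s = 4: P(4, 3) = 9 and P(4, 4) = 16; 12 is not s-gonal.
s = 5: P(5, 3) = 12. ✓
s = 7: P(7, 2) = 7 and P(7, 3) = 18; 12 is not s-gonal.
s = 9: P(9, 2) = 9 and P(9, 3) = 24; 12 is not s-gonal.
s = 11: P(11, 2) = 11 and P(11, 3) = 30; 12 is not s-gonal.
s = 12: P(12, 2) = 12. ✓
Hits: s ∈ {5, 12} → 2.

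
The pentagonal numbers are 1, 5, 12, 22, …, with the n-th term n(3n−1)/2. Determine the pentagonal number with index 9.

117

9·(3·9 − 1)/2 = 9·26/2 = 9·13 = 117.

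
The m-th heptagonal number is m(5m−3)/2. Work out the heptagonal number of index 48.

5688

48·(5·48 − 3)/2 = 48·237/2 = 5688.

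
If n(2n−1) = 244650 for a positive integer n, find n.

Set n(2n−1) = 244650, giving 2n² − n − 244650 = 0.
The discriminant is 1 + 8·244650 = 1957201, and √1957201 = 1399.
So n = (1 + 1399) / 4 = 1400/4 = 350.

350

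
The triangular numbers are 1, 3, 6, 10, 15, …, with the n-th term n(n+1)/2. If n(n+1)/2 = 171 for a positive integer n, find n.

18

Set n(n+1)/2 = 171, giving n² + n − 342 = 0.
So n = (-1 + 37) / 2 = 36/2 = 18.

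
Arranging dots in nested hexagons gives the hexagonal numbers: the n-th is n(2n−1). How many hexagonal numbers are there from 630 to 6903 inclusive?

The n-th hexagonal number is n(2n−1).
Smallest index with value ≥ 630: n = 18 (giving 630).
Largest index with value ≤ 6903: n = 59 (giving 6903).
Indices 18 through 59: 42 terms.

42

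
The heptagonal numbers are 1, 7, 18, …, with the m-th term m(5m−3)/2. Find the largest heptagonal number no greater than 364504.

Solve n(5n−3)/2 ≤ 364504 for integer n.
n = 382 gives 364237 ≤ 364504, while n = 383 gives 366148 > 364504; so the answer is 364237.

364237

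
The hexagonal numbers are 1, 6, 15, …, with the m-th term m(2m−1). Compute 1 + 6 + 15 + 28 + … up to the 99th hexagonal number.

651750

Σ i(2i−1) = 2Σi² − Σi over i = 1..99.
Σi = 4950 and Σi² = 328350.
2·328350 − 1·4950 = 651750.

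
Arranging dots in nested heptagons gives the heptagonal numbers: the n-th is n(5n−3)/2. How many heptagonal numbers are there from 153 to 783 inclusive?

10

The n-th heptagonal number is n(5n−3)/2.
Smallest index with value ≥ 153: n = 9 (giving 189).
Largest index with value ≤ 783: n = 18 (giving 783).
Indices 9 through 18: 10 terms.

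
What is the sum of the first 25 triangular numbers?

Σ i(i+1)/2 = (Σi² + Σi) / 2 over i = 1..25.
Σi = 325 and Σi² = 5525.
(1·5525 + 1·325) / 2 = 5850/2 = 2925.

2925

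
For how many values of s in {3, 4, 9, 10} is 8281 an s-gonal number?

s = 3: P(3, 128) = 8256 and P(3, 129) = 8385; 8281 is not s-gonal.
s = 4: P(4, 91) = 8281. ✓
s = 9: P(9, 49) = 8281. ✓
s = 10: P(10, 45) = 7965 and P(10, 46) = 8326; 8281 is not s-gonal.
Hits: s ∈ {4, 9} → 2.

2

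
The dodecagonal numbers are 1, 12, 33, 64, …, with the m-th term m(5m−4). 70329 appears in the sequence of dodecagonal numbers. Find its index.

Set n(5n−4) = 70329, giving 5n² − 4n − 70329 = 0.
The discriminant is 16 + 20·70329 = 1406596, and √1406596 = 1186.
So n = (4 + 1186) / 10 = 1190/10 = 119.

119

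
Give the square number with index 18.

The 18th square number is n² with n = 18.
18² = 324.

324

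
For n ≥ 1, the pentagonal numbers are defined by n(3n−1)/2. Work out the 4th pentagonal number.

The 4th pentagonal number is n(3n−1)/2 with n = 4.
4·(3·4 − 1)/2 = 4·11/2 = 22.

22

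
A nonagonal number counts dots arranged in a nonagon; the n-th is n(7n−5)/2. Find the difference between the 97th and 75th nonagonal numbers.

97·(7·97 − 5)/2 = 32689 and 75·(7·75 − 5)/2 = 19500.
Difference: 32689 − 19500 = 13189.

13189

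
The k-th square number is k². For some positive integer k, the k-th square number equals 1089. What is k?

33

We need n² = 1089, so n = √1089 = 33.
Check: 33² = 1089. ✓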